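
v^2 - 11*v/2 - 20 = (v - 8)*(v + 5/2)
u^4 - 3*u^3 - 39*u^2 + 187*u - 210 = (u - 5)*(u - 3)*(u - 2)*(u + 7)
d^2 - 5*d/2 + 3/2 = (d - 3/2)*(d - 1)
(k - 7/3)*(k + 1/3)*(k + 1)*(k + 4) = k^4 + 3*k^3 - 61*k^2/9 - 107*k/9 - 28/9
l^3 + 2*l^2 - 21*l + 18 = (l - 3)*(l - 1)*(l + 6)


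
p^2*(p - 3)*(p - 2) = p^4 - 5*p^3 + 6*p^2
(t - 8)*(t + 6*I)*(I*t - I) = I*t^3 - 6*t^2 - 9*I*t^2 + 54*t + 8*I*t - 48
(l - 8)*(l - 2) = l^2 - 10*l + 16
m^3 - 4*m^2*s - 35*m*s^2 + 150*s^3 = (m - 5*s)^2*(m + 6*s)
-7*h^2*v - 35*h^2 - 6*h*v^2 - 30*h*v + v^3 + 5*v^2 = (-7*h + v)*(h + v)*(v + 5)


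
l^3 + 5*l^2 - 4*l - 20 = (l - 2)*(l + 2)*(l + 5)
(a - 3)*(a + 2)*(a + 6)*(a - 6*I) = a^4 + 5*a^3 - 6*I*a^3 - 12*a^2 - 30*I*a^2 - 36*a + 72*I*a + 216*I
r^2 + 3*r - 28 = (r - 4)*(r + 7)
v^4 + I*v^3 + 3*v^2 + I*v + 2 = (v - I)^2*(v + I)*(v + 2*I)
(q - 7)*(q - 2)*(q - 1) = q^3 - 10*q^2 + 23*q - 14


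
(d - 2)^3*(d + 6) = d^4 - 24*d^2 + 64*d - 48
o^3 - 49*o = o*(o - 7)*(o + 7)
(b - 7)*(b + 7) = b^2 - 49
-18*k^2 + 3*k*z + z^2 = (-3*k + z)*(6*k + z)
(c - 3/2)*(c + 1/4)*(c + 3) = c^3 + 7*c^2/4 - 33*c/8 - 9/8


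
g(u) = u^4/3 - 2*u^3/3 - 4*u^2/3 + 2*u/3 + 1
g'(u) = 4*u^3/3 - 2*u^2 - 8*u/3 + 2/3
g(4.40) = 46.27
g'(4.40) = 63.79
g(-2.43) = 12.70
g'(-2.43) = -23.80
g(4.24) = 36.77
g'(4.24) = 55.04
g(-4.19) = 126.58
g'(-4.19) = -121.35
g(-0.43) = 0.53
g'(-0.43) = 1.34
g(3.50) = 8.44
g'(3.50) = 24.00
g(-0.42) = 0.54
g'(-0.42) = 1.34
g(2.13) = -3.21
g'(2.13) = -1.20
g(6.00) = 245.00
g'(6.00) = 200.67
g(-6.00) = 525.00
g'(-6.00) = -343.33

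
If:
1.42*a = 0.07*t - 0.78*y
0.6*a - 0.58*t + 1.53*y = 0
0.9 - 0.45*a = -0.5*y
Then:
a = 0.57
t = -2.81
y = -1.29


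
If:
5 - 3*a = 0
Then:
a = 5/3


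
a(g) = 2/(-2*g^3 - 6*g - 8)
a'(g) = 2*(6*g^2 + 6)/(-2*g^3 - 6*g - 8)^2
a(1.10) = -0.12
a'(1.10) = 0.09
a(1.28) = -0.10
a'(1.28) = 0.08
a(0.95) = -0.13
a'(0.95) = 0.10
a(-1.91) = 0.11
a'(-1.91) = 0.18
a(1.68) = -0.07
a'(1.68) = 0.06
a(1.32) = -0.10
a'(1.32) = 0.08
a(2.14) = -0.05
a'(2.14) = 0.04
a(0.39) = -0.19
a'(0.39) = 0.13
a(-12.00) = 0.00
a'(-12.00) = 0.00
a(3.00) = -0.02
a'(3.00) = 0.02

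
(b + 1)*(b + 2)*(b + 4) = b^3 + 7*b^2 + 14*b + 8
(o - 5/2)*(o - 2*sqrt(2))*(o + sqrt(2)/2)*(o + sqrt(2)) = o^4 - 5*o^3/2 - sqrt(2)*o^3/2 - 5*o^2 + 5*sqrt(2)*o^2/4 - 2*sqrt(2)*o + 25*o/2 + 5*sqrt(2)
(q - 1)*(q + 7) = q^2 + 6*q - 7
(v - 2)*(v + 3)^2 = v^3 + 4*v^2 - 3*v - 18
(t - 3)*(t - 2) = t^2 - 5*t + 6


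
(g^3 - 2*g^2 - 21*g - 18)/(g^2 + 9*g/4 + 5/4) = 4*(g^2 - 3*g - 18)/(4*g + 5)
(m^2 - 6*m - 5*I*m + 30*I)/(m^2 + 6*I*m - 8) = (m^2 - 6*m - 5*I*m + 30*I)/(m^2 + 6*I*m - 8)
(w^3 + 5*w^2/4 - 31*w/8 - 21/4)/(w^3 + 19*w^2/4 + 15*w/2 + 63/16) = 2*(w - 2)/(2*w + 3)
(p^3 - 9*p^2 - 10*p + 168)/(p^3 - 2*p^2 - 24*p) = (p - 7)/p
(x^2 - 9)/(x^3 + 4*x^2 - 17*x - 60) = (x - 3)/(x^2 + x - 20)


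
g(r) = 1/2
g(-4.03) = 0.50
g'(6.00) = 0.00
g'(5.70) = 0.00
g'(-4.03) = 0.00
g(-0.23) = 0.50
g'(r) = 0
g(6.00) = 0.50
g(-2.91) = 0.50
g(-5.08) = 0.50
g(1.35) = 0.50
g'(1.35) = 0.00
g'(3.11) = 0.00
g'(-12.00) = 0.00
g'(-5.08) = 0.00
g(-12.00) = 0.50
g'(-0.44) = 0.00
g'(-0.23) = 0.00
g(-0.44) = 0.50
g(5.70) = 0.50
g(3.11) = 0.50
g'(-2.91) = 0.00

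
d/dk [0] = 0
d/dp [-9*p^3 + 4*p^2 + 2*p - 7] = -27*p^2 + 8*p + 2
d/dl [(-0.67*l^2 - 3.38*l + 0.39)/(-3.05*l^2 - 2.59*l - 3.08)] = (-8.5737*l^2 + 6.5062*l + 11.4205)/(9.3025*l^4 + 15.799*l^3 + 25.4961*l^2 + 15.9544*l + 9.4864)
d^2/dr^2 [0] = 0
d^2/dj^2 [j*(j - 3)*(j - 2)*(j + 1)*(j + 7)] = 20*j^3 + 36*j^2 - 162*j + 26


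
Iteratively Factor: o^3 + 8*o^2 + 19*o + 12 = (o + 4)*(o^2 + 4*o + 3) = (o + 3)*(o + 4)*(o + 1)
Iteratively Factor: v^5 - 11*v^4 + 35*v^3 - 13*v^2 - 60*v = (v - 5)*(v^4 - 6*v^3 + 5*v^2 + 12*v) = (v - 5)*(v - 4)*(v^3 - 2*v^2 - 3*v) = (v - 5)*(v - 4)*(v - 3)*(v^2 + v) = (v - 5)*(v - 4)*(v - 3)*(v + 1)*(v)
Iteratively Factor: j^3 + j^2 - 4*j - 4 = (j + 2)*(j^2 - j - 2) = (j - 2)*(j + 2)*(j + 1)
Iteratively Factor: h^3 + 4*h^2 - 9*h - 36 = (h + 4)*(h^2 - 9) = (h + 3)*(h + 4)*(h - 3)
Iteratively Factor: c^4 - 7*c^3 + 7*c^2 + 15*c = (c)*(c^3 - 7*c^2 + 7*c + 15) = c*(c + 1)*(c^2 - 8*c + 15) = c*(c - 3)*(c + 1)*(c - 5)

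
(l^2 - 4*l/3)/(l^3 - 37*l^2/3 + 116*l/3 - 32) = l/(l^2 - 11*l + 24)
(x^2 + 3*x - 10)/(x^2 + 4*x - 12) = (x + 5)/(x + 6)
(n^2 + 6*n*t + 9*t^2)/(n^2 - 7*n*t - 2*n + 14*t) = (n^2 + 6*n*t + 9*t^2)/(n^2 - 7*n*t - 2*n + 14*t)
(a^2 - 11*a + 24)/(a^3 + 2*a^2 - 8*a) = (a^2 - 11*a + 24)/(a*(a^2 + 2*a - 8))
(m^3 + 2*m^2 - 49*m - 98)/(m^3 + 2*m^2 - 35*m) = (m^2 - 5*m - 14)/(m*(m - 5))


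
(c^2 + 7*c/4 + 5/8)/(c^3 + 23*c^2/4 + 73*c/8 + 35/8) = (2*c + 1)/(2*c^2 + 9*c + 7)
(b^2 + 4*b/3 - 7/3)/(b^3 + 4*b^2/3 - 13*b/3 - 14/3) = (b - 1)/(b^2 - b - 2)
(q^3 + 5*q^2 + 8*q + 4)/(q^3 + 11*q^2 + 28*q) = (q^3 + 5*q^2 + 8*q + 4)/(q*(q^2 + 11*q + 28))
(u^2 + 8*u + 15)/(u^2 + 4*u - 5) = (u + 3)/(u - 1)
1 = 1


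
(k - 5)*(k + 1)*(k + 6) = k^3 + 2*k^2 - 29*k - 30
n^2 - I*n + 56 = (n - 8*I)*(n + 7*I)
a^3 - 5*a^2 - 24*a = a*(a - 8)*(a + 3)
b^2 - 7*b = b*(b - 7)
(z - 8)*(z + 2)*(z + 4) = z^3 - 2*z^2 - 40*z - 64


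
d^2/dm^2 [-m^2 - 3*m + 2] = -2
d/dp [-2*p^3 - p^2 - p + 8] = -6*p^2 - 2*p - 1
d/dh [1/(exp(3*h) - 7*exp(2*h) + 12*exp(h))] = (-3*exp(2*h) + 14*exp(h) - 12)*exp(-h)/(exp(2*h) - 7*exp(h) + 12)^2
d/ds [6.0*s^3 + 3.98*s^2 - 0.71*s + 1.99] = 18.0*s^2 + 7.96*s - 0.71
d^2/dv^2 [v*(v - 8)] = 2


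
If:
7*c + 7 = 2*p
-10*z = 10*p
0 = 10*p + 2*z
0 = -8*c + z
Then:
No Solution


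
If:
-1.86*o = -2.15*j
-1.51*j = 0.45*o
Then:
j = 0.00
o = 0.00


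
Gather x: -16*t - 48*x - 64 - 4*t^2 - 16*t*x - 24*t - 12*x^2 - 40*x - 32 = -4*t^2 - 40*t - 12*x^2 + x*(-16*t - 88) - 96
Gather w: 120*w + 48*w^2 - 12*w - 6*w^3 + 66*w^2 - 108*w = -6*w^3 + 114*w^2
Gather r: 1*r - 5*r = -4*r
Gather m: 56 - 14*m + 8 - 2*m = 64 - 16*m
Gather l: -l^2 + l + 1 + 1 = -l^2 + l + 2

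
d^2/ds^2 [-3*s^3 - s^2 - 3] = -18*s - 2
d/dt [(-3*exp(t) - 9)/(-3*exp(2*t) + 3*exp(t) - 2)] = (-9*exp(2*t) - 54*exp(t) + 33)*exp(t)/(9*exp(4*t) - 18*exp(3*t) + 21*exp(2*t) - 12*exp(t) + 4)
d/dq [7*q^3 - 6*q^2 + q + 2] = 21*q^2 - 12*q + 1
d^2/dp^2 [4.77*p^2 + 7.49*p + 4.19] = 9.54000000000000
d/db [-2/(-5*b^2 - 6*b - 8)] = 4*(-5*b - 3)/(5*b^2 + 6*b + 8)^2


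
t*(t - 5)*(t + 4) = t^3 - t^2 - 20*t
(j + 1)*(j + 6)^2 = j^3 + 13*j^2 + 48*j + 36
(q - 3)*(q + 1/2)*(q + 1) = q^3 - 3*q^2/2 - 4*q - 3/2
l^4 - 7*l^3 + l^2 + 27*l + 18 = (l - 6)*(l - 3)*(l + 1)^2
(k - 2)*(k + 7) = k^2 + 5*k - 14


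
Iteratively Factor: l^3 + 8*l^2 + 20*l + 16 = (l + 2)*(l^2 + 6*l + 8) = (l + 2)^2*(l + 4)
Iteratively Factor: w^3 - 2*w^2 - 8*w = (w - 4)*(w^2 + 2*w) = (w - 4)*(w + 2)*(w)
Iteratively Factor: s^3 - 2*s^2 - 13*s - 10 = (s + 2)*(s^2 - 4*s - 5) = (s + 1)*(s + 2)*(s - 5)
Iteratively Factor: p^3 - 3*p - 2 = (p + 1)*(p^2 - p - 2) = (p + 1)^2*(p - 2)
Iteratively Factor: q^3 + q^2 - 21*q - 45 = (q + 3)*(q^2 - 2*q - 15) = (q - 5)*(q + 3)*(q + 3)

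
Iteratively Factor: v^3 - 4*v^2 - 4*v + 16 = (v - 2)*(v^2 - 2*v - 8) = (v - 4)*(v - 2)*(v + 2)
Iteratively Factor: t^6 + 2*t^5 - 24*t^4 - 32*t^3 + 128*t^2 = (t - 4)*(t^5 + 6*t^4 - 32*t^2) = t*(t - 4)*(t^4 + 6*t^3 - 32*t) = t*(t - 4)*(t + 4)*(t^3 + 2*t^2 - 8*t) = t*(t - 4)*(t + 4)^2*(t^2 - 2*t) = t^2*(t - 4)*(t + 4)^2*(t - 2)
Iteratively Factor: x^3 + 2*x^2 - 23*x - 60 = (x - 5)*(x^2 + 7*x + 12) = (x - 5)*(x + 3)*(x + 4)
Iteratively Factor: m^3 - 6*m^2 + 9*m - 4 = (m - 1)*(m^2 - 5*m + 4) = (m - 4)*(m - 1)*(m - 1)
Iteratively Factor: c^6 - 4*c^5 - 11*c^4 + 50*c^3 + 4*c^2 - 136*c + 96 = (c + 3)*(c^5 - 7*c^4 + 10*c^3 + 20*c^2 - 56*c + 32) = (c - 4)*(c + 3)*(c^4 - 3*c^3 - 2*c^2 + 12*c - 8) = (c - 4)*(c - 2)*(c + 3)*(c^3 - c^2 - 4*c + 4) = (c - 4)*(c - 2)*(c - 1)*(c + 3)*(c^2 - 4) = (c - 4)*(c - 2)*(c - 1)*(c + 2)*(c + 3)*(c - 2)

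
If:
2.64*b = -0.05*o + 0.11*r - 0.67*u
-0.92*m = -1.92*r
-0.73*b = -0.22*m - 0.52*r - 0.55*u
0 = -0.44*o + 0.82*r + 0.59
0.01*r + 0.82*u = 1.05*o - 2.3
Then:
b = 0.08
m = 0.60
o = 1.88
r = 0.29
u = -0.41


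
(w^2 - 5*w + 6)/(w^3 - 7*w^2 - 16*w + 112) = (w^2 - 5*w + 6)/(w^3 - 7*w^2 - 16*w + 112)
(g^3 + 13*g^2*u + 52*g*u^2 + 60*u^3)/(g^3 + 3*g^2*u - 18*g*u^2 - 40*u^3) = (-g - 6*u)/(-g + 4*u)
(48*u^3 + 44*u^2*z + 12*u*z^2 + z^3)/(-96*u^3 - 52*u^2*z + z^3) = (4*u + z)/(-8*u + z)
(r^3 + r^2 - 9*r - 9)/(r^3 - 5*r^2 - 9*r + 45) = (r + 1)/(r - 5)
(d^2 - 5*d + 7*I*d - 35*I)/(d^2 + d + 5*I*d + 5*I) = (d^2 + d*(-5 + 7*I) - 35*I)/(d^2 + d*(1 + 5*I) + 5*I)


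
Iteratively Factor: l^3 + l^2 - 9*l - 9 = (l + 1)*(l^2 - 9) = (l + 1)*(l + 3)*(l - 3)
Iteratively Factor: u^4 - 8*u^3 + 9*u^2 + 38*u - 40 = (u + 2)*(u^3 - 10*u^2 + 29*u - 20) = (u - 4)*(u + 2)*(u^2 - 6*u + 5) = (u - 5)*(u - 4)*(u + 2)*(u - 1)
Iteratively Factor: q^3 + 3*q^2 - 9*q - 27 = (q + 3)*(q^2 - 9) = (q + 3)^2*(q - 3)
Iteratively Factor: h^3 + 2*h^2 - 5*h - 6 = (h + 3)*(h^2 - h - 2) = (h + 1)*(h + 3)*(h - 2)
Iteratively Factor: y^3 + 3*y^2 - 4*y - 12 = (y - 2)*(y^2 + 5*y + 6) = (y - 2)*(y + 3)*(y + 2)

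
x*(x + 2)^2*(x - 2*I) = x^4 + 4*x^3 - 2*I*x^3 + 4*x^2 - 8*I*x^2 - 8*I*x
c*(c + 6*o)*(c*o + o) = c^3*o + 6*c^2*o^2 + c^2*o + 6*c*o^2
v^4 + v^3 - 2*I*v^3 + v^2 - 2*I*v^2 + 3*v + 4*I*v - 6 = (v - 1)*(v + 2)*(v - 3*I)*(v + I)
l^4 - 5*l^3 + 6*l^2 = l^2*(l - 3)*(l - 2)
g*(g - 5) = g^2 - 5*g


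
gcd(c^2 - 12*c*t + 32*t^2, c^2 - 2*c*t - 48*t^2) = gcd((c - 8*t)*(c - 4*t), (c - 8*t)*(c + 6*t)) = -c + 8*t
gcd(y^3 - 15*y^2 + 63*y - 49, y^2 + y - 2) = y - 1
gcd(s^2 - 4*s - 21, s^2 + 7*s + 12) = s + 3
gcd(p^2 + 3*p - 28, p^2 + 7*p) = p + 7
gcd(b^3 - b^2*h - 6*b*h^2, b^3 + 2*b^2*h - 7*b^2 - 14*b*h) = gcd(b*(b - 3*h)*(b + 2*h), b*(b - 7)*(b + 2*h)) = b^2 + 2*b*h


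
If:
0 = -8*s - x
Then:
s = -x/8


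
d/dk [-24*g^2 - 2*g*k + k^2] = -2*g + 2*k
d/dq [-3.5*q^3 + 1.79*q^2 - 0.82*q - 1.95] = -10.5*q^2 + 3.58*q - 0.82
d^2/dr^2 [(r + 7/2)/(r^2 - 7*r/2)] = 2*(-12*r^2*(2*r - 7) + (2*r + 7)*(4*r - 7)^2)/(r^3*(2*r - 7)^3)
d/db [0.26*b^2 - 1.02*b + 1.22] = 0.52*b - 1.02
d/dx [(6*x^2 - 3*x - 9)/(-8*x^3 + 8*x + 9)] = 3*((4*x - 1)*(-8*x^3 + 8*x + 9) - 8*(3*x^2 - 1)*(-2*x^2 + x + 3))/(-8*x^3 + 8*x + 9)^2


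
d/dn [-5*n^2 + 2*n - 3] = 2 - 10*n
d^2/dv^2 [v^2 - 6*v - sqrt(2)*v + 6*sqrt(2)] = 2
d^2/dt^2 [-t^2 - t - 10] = -2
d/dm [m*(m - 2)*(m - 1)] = 3*m^2 - 6*m + 2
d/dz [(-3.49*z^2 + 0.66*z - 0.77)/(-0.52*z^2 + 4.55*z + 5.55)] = (-15.5363*z^2 - 39.5398*z + 7.1665)/(0.2704*z^4 - 4.732*z^3 + 14.9305*z^2 + 50.505*z + 30.8025)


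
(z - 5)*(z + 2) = z^2 - 3*z - 10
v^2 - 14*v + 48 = (v - 8)*(v - 6)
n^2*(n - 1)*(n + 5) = n^4 + 4*n^3 - 5*n^2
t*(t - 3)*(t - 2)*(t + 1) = t^4 - 4*t^3 + t^2 + 6*t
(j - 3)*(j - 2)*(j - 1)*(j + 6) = j^4 - 25*j^2 + 60*j - 36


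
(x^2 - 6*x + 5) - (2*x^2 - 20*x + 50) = -x^2 + 14*x - 45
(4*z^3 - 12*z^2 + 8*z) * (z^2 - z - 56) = 4*z^5 - 16*z^4 - 204*z^3 + 664*z^2 - 448*z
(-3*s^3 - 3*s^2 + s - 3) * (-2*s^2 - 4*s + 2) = 6*s^5 + 18*s^4 + 4*s^3 - 4*s^2 + 14*s - 6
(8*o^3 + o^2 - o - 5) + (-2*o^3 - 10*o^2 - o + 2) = 6*o^3 - 9*o^2 - 2*o - 3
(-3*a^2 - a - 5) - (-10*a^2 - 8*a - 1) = 7*a^2 + 7*a - 4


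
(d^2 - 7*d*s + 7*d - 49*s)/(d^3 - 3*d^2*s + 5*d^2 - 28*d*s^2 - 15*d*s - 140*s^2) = (d + 7)/(d^2 + 4*d*s + 5*d + 20*s)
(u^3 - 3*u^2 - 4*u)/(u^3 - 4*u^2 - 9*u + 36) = u*(u + 1)/(u^2 - 9)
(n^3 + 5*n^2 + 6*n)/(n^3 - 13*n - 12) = n*(n + 2)/(n^2 - 3*n - 4)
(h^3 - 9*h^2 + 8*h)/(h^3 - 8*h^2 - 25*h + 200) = h*(h - 1)/(h^2 - 25)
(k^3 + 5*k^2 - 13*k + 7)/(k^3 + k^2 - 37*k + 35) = (k - 1)/(k - 5)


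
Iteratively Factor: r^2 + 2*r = (r + 2)*(r)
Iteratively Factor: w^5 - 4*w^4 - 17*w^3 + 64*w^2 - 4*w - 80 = (w - 2)*(w^4 - 2*w^3 - 21*w^2 + 22*w + 40) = (w - 2)*(w + 1)*(w^3 - 3*w^2 - 18*w + 40) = (w - 2)^2*(w + 1)*(w^2 - w - 20) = (w - 2)^2*(w + 1)*(w + 4)*(w - 5)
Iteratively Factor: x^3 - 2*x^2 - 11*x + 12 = (x + 3)*(x^2 - 5*x + 4) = (x - 1)*(x + 3)*(x - 4)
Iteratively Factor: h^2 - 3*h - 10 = (h + 2)*(h - 5)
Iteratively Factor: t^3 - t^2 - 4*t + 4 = (t + 2)*(t^2 - 3*t + 2) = (t - 1)*(t + 2)*(t - 2)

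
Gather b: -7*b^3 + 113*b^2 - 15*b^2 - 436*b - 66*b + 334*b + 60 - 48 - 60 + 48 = -7*b^3 + 98*b^2 - 168*b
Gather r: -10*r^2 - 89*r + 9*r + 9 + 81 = -10*r^2 - 80*r + 90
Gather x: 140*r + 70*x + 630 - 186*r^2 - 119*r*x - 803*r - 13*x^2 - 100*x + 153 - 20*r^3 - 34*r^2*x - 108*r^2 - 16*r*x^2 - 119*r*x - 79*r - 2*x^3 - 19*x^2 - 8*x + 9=-20*r^3 - 294*r^2 - 742*r - 2*x^3 + x^2*(-16*r - 32) + x*(-34*r^2 - 238*r - 38) + 792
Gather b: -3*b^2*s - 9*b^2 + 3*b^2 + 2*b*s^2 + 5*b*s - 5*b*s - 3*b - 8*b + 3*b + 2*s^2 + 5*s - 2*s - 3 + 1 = b^2*(-3*s - 6) + b*(2*s^2 - 8) + 2*s^2 + 3*s - 2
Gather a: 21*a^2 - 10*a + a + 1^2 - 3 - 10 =21*a^2 - 9*a - 12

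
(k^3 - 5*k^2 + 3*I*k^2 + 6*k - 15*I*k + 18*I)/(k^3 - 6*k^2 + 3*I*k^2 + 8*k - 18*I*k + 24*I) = (k - 3)/(k - 4)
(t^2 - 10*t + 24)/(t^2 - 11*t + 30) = (t - 4)/(t - 5)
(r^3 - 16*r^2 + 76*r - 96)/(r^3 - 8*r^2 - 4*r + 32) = (r - 6)/(r + 2)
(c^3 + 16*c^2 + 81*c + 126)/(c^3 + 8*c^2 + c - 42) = (c + 6)/(c - 2)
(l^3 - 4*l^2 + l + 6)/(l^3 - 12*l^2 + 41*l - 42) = (l + 1)/(l - 7)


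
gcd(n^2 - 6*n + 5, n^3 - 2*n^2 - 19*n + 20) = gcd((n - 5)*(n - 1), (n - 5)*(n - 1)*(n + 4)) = n^2 - 6*n + 5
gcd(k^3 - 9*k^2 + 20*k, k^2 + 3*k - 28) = k - 4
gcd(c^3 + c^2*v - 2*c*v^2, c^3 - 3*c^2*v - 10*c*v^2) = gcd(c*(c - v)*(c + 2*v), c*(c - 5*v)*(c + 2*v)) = c^2 + 2*c*v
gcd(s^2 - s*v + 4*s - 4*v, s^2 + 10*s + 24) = s + 4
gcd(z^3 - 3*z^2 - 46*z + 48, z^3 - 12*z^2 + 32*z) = z - 8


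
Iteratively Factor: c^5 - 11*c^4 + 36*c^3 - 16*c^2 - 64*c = (c + 1)*(c^4 - 12*c^3 + 48*c^2 - 64*c) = (c - 4)*(c + 1)*(c^3 - 8*c^2 + 16*c) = (c - 4)^2*(c + 1)*(c^2 - 4*c) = (c - 4)^3*(c + 1)*(c)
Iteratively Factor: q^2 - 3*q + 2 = (q - 1)*(q - 2)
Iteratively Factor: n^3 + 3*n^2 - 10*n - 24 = (n + 2)*(n^2 + n - 12) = (n - 3)*(n + 2)*(n + 4)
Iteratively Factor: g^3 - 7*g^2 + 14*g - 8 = (g - 4)*(g^2 - 3*g + 2) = (g - 4)*(g - 2)*(g - 1)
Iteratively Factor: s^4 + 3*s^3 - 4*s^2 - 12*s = (s + 2)*(s^3 + s^2 - 6*s) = s*(s + 2)*(s^2 + s - 6) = s*(s + 2)*(s + 3)*(s - 2)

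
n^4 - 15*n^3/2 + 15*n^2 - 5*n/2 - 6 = (n - 4)*(n - 3)*(n - 1)*(n + 1/2)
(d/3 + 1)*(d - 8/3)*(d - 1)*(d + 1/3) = d^4/3 - d^3/9 - 77*d^2/27 + 47*d/27 + 8/9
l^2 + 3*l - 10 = (l - 2)*(l + 5)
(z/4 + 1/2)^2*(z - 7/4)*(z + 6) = z^4/16 + 33*z^3/64 + 21*z^2/32 - 25*z/16 - 21/8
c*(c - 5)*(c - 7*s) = c^3 - 7*c^2*s - 5*c^2 + 35*c*s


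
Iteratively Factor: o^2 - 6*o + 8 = (o - 2)*(o - 4)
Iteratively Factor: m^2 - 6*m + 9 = (m - 3)*(m - 3)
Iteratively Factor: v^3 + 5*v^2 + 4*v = (v)*(v^2 + 5*v + 4) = v*(v + 1)*(v + 4)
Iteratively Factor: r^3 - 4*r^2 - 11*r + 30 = (r - 2)*(r^2 - 2*r - 15) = (r - 5)*(r - 2)*(r + 3)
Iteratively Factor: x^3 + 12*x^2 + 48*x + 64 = (x + 4)*(x^2 + 8*x + 16) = (x + 4)^2*(x + 4)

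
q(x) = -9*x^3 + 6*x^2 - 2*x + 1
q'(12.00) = -3746.00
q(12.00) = -14711.00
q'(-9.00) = -2297.00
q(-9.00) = 7066.00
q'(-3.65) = -405.51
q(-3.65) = 525.88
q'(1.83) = -70.46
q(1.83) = -37.72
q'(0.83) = -10.64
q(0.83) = -1.67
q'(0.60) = -4.52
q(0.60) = 0.02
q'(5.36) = -713.38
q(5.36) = -1223.26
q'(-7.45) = -1589.97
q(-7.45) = 4070.36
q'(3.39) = -271.61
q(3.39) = -287.45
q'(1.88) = -74.87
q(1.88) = -41.36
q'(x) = -27*x^2 + 12*x - 2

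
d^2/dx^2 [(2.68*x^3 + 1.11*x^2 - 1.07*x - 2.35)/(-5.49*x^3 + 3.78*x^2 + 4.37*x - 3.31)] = (2.27373675443232e-13*x^7 - 178.142814*x^6 - 192.280662*x^5 + 1141.347942*x^4 - 548.724176*x^3 - 220.874298*x^2 - 119.159862*x + 155.192806)/(165.469149*x^9 - 341.788734*x^8 - 159.806763*x^7 + 789.403725*x^6 - 284.933673*x^5 - 551.142252*x^4 + 425.05291*x^3 + 65.390043*x^2 - 143.634471*x + 36.264691)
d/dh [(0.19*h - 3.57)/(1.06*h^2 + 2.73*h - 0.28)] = (-0.2014*h^2 + 7.5684*h + 9.6929)/(1.1236*h^4 + 5.7876*h^3 + 6.8593*h^2 - 1.5288*h + 0.0784)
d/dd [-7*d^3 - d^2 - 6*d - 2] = -21*d^2 - 2*d - 6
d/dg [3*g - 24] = 3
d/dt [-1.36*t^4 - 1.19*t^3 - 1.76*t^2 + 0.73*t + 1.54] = -5.44*t^3 - 3.57*t^2 - 3.52*t + 0.73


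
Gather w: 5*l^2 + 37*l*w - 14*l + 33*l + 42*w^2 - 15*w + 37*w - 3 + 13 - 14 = 5*l^2 + 19*l + 42*w^2 + w*(37*l + 22) - 4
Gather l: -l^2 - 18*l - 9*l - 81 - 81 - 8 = -l^2 - 27*l - 170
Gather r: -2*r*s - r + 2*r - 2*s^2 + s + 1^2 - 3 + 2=r*(1 - 2*s) - 2*s^2 + s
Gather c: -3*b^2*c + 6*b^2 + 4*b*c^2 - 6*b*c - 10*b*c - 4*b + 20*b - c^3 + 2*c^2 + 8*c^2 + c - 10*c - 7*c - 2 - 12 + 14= 6*b^2 + 16*b - c^3 + c^2*(4*b + 10) + c*(-3*b^2 - 16*b - 16)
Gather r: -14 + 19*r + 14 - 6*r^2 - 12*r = -6*r^2 + 7*r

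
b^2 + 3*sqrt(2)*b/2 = b*(b + 3*sqrt(2)/2)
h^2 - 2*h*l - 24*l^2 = (h - 6*l)*(h + 4*l)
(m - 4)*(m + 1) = m^2 - 3*m - 4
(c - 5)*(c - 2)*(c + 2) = c^3 - 5*c^2 - 4*c + 20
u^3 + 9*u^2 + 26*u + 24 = (u + 2)*(u + 3)*(u + 4)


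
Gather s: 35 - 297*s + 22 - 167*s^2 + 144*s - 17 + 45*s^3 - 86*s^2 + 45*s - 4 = 45*s^3 - 253*s^2 - 108*s + 36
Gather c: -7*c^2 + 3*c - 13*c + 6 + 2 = -7*c^2 - 10*c + 8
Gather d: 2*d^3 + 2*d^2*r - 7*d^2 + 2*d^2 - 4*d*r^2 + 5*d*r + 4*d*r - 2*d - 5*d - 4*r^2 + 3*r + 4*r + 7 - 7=2*d^3 + d^2*(2*r - 5) + d*(-4*r^2 + 9*r - 7) - 4*r^2 + 7*r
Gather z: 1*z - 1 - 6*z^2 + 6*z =-6*z^2 + 7*z - 1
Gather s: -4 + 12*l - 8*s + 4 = 12*l - 8*s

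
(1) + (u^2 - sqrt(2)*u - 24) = u^2 - sqrt(2)*u - 23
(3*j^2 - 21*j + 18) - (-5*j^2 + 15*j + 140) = 8*j^2 - 36*j - 122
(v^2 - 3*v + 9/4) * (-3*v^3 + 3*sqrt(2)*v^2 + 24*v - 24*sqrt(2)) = -3*v^5 + 3*sqrt(2)*v^4 + 9*v^4 - 9*sqrt(2)*v^3 + 69*v^3/4 - 72*v^2 - 69*sqrt(2)*v^2/4 + 54*v + 72*sqrt(2)*v - 54*sqrt(2)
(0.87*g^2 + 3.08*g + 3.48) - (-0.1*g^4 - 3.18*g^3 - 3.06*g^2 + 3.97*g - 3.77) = 0.1*g^4 + 3.18*g^3 + 3.93*g^2 - 0.89*g + 7.25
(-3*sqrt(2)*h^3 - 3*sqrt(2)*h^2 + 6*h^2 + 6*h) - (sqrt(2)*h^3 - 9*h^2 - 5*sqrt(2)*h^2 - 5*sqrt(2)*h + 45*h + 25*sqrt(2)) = -4*sqrt(2)*h^3 + 2*sqrt(2)*h^2 + 15*h^2 - 39*h + 5*sqrt(2)*h - 25*sqrt(2)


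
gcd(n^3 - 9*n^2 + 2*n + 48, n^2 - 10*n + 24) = 1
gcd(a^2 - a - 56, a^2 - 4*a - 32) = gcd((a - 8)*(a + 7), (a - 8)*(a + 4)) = a - 8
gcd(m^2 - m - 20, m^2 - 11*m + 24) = 1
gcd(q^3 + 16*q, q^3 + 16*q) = q^3 + 16*q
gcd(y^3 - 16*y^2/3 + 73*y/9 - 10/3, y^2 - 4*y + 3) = y - 3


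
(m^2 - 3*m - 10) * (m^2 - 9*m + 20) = m^4 - 12*m^3 + 37*m^2 + 30*m - 200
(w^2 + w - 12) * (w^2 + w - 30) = w^4 + 2*w^3 - 41*w^2 - 42*w + 360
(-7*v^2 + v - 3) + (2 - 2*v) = -7*v^2 - v - 1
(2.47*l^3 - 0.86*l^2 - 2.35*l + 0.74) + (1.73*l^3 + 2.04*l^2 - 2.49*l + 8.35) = 4.2*l^3 + 1.18*l^2 - 4.84*l + 9.09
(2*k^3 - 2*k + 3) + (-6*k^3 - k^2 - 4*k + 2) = -4*k^3 - k^2 - 6*k + 5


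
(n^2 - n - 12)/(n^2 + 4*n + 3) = (n - 4)/(n + 1)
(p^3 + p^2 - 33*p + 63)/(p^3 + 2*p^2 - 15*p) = (p^2 + 4*p - 21)/(p*(p + 5))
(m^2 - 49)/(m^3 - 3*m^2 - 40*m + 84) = (m + 7)/(m^2 + 4*m - 12)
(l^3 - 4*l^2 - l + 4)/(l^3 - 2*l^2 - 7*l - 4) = (l - 1)/(l + 1)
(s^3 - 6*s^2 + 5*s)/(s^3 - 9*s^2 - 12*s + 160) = s*(s - 1)/(s^2 - 4*s - 32)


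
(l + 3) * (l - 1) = l^2 + 2*l - 3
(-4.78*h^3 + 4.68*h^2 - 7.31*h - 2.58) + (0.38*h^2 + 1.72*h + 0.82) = -4.78*h^3 + 5.06*h^2 - 5.59*h - 1.76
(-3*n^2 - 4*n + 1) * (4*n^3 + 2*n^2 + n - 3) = -12*n^5 - 22*n^4 - 7*n^3 + 7*n^2 + 13*n - 3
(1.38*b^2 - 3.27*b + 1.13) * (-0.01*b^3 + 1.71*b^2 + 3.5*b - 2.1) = -0.0138*b^5 + 2.3925*b^4 - 0.773000000000001*b^3 - 12.4107*b^2 + 10.822*b - 2.373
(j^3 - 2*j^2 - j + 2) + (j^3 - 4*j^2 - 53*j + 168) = 2*j^3 - 6*j^2 - 54*j + 170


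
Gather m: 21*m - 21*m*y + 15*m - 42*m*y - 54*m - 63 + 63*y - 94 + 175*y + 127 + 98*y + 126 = m*(-63*y - 18) + 336*y + 96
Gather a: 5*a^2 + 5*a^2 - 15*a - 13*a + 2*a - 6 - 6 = 10*a^2 - 26*a - 12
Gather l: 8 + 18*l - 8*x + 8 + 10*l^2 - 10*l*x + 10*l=10*l^2 + l*(28 - 10*x) - 8*x + 16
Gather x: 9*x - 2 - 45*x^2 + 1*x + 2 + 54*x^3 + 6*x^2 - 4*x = 54*x^3 - 39*x^2 + 6*x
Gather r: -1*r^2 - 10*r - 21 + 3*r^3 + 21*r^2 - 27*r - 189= 3*r^3 + 20*r^2 - 37*r - 210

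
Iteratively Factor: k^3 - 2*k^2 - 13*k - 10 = (k + 2)*(k^2 - 4*k - 5) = (k + 1)*(k + 2)*(k - 5)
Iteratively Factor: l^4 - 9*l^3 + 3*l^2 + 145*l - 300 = (l - 5)*(l^3 - 4*l^2 - 17*l + 60) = (l - 5)*(l - 3)*(l^2 - l - 20) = (l - 5)*(l - 3)*(l + 4)*(l - 5)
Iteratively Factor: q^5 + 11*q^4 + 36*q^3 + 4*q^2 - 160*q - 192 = (q + 4)*(q^4 + 7*q^3 + 8*q^2 - 28*q - 48) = (q - 2)*(q + 4)*(q^3 + 9*q^2 + 26*q + 24) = (q - 2)*(q + 3)*(q + 4)*(q^2 + 6*q + 8) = (q - 2)*(q + 2)*(q + 3)*(q + 4)*(q + 4)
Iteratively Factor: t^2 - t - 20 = (t - 5)*(t + 4)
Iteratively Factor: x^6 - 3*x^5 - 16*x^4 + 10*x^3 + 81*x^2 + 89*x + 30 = (x + 2)*(x^5 - 5*x^4 - 6*x^3 + 22*x^2 + 37*x + 15) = (x - 3)*(x + 2)*(x^4 - 2*x^3 - 12*x^2 - 14*x - 5) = (x - 3)*(x + 1)*(x + 2)*(x^3 - 3*x^2 - 9*x - 5) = (x - 5)*(x - 3)*(x + 1)*(x + 2)*(x^2 + 2*x + 1) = (x - 5)*(x - 3)*(x + 1)^2*(x + 2)*(x + 1)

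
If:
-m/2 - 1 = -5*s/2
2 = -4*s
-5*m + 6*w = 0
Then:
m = -9/2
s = -1/2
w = -15/4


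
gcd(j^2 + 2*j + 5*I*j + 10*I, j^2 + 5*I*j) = j + 5*I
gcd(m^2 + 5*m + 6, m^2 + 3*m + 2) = m + 2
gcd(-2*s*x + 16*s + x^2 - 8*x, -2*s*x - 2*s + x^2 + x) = -2*s + x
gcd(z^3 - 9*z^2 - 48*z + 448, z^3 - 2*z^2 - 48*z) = z - 8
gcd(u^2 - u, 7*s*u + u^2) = u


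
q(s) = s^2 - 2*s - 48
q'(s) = 2*s - 2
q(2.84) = -45.61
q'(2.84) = 3.68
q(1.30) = -48.91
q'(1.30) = 0.60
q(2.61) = -46.41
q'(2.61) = 3.22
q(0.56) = -48.81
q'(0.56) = -0.88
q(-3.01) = -32.92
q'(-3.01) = -8.02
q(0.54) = -48.79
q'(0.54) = -0.92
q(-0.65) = -46.28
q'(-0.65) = -3.30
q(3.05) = -44.80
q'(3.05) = 4.10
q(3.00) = -45.00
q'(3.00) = 4.00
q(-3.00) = -33.00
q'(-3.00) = -8.00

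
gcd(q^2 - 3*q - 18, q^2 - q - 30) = q - 6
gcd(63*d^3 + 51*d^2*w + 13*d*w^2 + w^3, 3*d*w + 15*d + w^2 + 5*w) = 3*d + w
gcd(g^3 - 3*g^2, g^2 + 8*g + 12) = 1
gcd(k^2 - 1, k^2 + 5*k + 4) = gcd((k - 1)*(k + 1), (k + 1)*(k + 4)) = k + 1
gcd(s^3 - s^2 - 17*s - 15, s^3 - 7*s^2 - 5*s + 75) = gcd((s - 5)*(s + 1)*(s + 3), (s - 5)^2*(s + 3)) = s^2 - 2*s - 15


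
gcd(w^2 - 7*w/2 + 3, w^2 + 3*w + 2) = 1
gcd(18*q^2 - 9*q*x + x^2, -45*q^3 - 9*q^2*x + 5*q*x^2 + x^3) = -3*q + x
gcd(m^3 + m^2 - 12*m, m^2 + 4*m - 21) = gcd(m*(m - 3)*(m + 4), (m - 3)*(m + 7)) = m - 3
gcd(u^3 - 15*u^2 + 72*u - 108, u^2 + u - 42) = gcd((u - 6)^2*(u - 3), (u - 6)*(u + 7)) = u - 6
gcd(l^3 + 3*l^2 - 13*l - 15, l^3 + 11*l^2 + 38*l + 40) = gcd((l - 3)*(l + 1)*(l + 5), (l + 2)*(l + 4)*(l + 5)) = l + 5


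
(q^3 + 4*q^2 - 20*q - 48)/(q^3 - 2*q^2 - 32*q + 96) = (q + 2)/(q - 4)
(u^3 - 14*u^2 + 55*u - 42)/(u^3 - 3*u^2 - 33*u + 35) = (u - 6)/(u + 5)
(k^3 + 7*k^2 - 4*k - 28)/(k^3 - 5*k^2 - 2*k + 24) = (k^2 + 5*k - 14)/(k^2 - 7*k + 12)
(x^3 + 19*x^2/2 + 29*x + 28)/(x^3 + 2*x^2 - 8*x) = (x^2 + 11*x/2 + 7)/(x*(x - 2))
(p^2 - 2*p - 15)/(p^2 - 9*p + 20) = (p + 3)/(p - 4)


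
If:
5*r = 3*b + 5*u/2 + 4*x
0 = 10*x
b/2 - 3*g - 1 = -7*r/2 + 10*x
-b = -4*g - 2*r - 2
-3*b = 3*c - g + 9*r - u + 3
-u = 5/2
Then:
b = 23/11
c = -5189/1320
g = 9/440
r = 1/220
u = -5/2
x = 0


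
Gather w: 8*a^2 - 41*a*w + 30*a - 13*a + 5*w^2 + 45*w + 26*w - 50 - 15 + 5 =8*a^2 + 17*a + 5*w^2 + w*(71 - 41*a) - 60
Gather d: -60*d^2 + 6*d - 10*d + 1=-60*d^2 - 4*d + 1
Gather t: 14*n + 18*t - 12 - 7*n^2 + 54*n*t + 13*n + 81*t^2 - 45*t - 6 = -7*n^2 + 27*n + 81*t^2 + t*(54*n - 27) - 18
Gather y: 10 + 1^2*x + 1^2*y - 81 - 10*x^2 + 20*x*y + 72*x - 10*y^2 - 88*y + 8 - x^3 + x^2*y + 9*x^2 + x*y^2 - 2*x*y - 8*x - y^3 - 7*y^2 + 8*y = -x^3 - x^2 + 65*x - y^3 + y^2*(x - 17) + y*(x^2 + 18*x - 79) - 63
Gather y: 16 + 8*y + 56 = 8*y + 72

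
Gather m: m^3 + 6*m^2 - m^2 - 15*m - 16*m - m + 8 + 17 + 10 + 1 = m^3 + 5*m^2 - 32*m + 36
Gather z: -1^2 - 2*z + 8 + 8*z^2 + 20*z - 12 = 8*z^2 + 18*z - 5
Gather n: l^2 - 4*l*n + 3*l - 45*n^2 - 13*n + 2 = l^2 + 3*l - 45*n^2 + n*(-4*l - 13) + 2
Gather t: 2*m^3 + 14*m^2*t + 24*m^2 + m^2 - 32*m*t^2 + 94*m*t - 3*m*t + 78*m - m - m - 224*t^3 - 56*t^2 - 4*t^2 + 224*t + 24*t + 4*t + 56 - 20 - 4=2*m^3 + 25*m^2 + 76*m - 224*t^3 + t^2*(-32*m - 60) + t*(14*m^2 + 91*m + 252) + 32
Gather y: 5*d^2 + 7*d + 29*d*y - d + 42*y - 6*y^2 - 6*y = 5*d^2 + 6*d - 6*y^2 + y*(29*d + 36)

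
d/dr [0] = 0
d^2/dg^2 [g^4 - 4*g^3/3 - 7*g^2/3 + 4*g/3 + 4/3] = 12*g^2 - 8*g - 14/3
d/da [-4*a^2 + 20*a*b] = -8*a + 20*b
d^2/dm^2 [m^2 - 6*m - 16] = 2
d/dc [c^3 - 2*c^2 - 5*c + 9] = 3*c^2 - 4*c - 5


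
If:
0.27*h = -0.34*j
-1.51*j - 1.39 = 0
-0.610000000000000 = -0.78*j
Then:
No Solution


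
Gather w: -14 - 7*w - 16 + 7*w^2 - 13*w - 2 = 7*w^2 - 20*w - 32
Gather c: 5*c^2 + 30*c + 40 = 5*c^2 + 30*c + 40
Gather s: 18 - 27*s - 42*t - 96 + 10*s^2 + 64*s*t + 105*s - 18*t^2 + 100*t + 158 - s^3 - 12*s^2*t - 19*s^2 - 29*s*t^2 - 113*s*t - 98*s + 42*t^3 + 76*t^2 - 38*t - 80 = -s^3 + s^2*(-12*t - 9) + s*(-29*t^2 - 49*t - 20) + 42*t^3 + 58*t^2 + 20*t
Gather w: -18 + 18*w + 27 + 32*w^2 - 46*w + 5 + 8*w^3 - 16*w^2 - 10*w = 8*w^3 + 16*w^2 - 38*w + 14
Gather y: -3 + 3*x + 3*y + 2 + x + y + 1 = 4*x + 4*y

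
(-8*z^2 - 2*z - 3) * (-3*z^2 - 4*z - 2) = 24*z^4 + 38*z^3 + 33*z^2 + 16*z + 6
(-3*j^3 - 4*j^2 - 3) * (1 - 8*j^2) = 24*j^5 + 32*j^4 - 3*j^3 + 20*j^2 - 3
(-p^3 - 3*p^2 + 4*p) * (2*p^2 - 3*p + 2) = -2*p^5 - 3*p^4 + 15*p^3 - 18*p^2 + 8*p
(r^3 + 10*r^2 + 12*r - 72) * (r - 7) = r^4 + 3*r^3 - 58*r^2 - 156*r + 504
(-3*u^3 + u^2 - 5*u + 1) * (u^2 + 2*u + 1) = -3*u^5 - 5*u^4 - 6*u^3 - 8*u^2 - 3*u + 1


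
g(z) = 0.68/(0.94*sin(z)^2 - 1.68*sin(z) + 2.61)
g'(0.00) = 0.17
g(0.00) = 0.26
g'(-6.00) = 0.15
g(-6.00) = 0.31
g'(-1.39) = 0.02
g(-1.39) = 0.13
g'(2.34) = -0.04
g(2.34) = 0.36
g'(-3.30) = -0.17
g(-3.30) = 0.29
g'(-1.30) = 0.02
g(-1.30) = 0.13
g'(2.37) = -0.05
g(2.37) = 0.36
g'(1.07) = 0.00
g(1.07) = 0.37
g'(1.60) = 0.00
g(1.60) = 0.36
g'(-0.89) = 0.07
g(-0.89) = 0.15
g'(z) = 0.68*(-1.88*sin(z)*cos(z) + 1.68*cos(z))/(0.94*sin(z)^2 - 1.68*sin(z) + 2.61)^2 = (1.1424 - 1.2784*sin(z))*cos(z)/(0.94*sin(z)^2 - 1.68*sin(z) + 2.61)^2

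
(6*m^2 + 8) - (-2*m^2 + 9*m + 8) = 8*m^2 - 9*m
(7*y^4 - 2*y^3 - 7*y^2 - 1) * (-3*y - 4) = -21*y^5 - 22*y^4 + 29*y^3 + 28*y^2 + 3*y + 4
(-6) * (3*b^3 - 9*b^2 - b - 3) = -18*b^3 + 54*b^2 + 6*b + 18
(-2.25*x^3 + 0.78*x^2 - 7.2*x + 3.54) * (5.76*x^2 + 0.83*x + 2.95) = -12.96*x^5 + 2.6253*x^4 - 47.4621*x^3 + 16.7154*x^2 - 18.3018*x + 10.443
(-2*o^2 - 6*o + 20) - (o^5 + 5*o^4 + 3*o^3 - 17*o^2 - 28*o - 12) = -o^5 - 5*o^4 - 3*o^3 + 15*o^2 + 22*o + 32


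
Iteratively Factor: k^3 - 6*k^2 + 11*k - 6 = (k - 1)*(k^2 - 5*k + 6) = (k - 2)*(k - 1)*(k - 3)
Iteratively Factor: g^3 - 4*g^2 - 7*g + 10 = (g + 2)*(g^2 - 6*g + 5) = (g - 5)*(g + 2)*(g - 1)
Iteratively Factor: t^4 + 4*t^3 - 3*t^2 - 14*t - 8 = (t - 2)*(t^3 + 6*t^2 + 9*t + 4) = (t - 2)*(t + 1)*(t^2 + 5*t + 4) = (t - 2)*(t + 1)*(t + 4)*(t + 1)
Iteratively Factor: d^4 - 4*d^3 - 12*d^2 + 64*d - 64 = (d + 4)*(d^3 - 8*d^2 + 20*d - 16) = (d - 2)*(d + 4)*(d^2 - 6*d + 8) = (d - 2)^2*(d + 4)*(d - 4)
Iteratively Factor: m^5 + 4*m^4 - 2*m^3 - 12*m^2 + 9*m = (m + 3)*(m^4 + m^3 - 5*m^2 + 3*m) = (m - 1)*(m + 3)*(m^3 + 2*m^2 - 3*m) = m*(m - 1)*(m + 3)*(m^2 + 2*m - 3) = m*(m - 1)*(m + 3)^2*(m - 1)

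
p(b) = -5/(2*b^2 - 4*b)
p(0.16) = 8.49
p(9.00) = -0.04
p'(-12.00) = 0.00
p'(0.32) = -11.76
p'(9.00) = 0.01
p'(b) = -5*(4 - 4*b)/(2*b^2 - 4*b)^2 = 5*(b - 1)/(b^2*(b - 2)^2)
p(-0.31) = -3.49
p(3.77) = -0.37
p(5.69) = -0.12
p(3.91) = -0.33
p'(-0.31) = -12.77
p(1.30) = 2.75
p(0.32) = 4.65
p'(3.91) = 0.26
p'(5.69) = 0.05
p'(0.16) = -48.46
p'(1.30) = 1.81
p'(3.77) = 0.31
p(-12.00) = -0.01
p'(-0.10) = -124.72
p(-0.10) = -11.90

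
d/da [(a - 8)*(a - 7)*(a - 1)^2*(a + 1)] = 5*a^4 - 64*a^3 + 210*a^2 - 80*a - 71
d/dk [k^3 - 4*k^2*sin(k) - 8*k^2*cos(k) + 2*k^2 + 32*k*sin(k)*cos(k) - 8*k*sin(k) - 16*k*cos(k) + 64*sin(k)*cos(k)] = 8*k^2*sin(k) - 4*k^2*cos(k) + 3*k^2 + 8*k*sin(k) - 24*k*cos(k) + 32*k*cos(2*k) + 4*k - 8*sin(k) + 16*sin(2*k) - 16*cos(k) + 64*cos(2*k)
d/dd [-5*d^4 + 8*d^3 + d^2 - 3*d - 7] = -20*d^3 + 24*d^2 + 2*d - 3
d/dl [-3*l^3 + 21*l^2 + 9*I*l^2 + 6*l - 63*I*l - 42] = -9*l^2 + l*(42 + 18*I) + 6 - 63*I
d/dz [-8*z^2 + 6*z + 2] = 6 - 16*z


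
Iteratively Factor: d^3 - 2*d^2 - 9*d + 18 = (d + 3)*(d^2 - 5*d + 6) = (d - 3)*(d + 3)*(d - 2)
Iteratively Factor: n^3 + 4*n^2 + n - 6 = (n + 3)*(n^2 + n - 2) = (n - 1)*(n + 3)*(n + 2)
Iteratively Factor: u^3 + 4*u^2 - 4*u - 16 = (u + 4)*(u^2 - 4) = (u - 2)*(u + 4)*(u + 2)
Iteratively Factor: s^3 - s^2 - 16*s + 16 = (s - 4)*(s^2 + 3*s - 4) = (s - 4)*(s + 4)*(s - 1)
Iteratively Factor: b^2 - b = (b)*(b - 1)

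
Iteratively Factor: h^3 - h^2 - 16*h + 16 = (h + 4)*(h^2 - 5*h + 4) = (h - 4)*(h + 4)*(h - 1)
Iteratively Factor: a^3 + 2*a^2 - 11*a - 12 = (a + 4)*(a^2 - 2*a - 3) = (a - 3)*(a + 4)*(a + 1)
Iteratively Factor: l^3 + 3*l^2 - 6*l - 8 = (l - 2)*(l^2 + 5*l + 4) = (l - 2)*(l + 4)*(l + 1)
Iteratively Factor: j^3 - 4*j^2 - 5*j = (j - 5)*(j^2 + j) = j*(j - 5)*(j + 1)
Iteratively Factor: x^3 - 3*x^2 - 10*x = (x + 2)*(x^2 - 5*x) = (x - 5)*(x + 2)*(x)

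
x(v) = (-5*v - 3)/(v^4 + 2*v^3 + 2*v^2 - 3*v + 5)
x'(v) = (-5*v - 3)*(-4*v^3 - 6*v^2 - 4*v + 3)/(v^4 + 2*v^3 + 2*v^2 - 3*v + 5)^2 - 5/(v^4 + 2*v^3 + 2*v^2 - 3*v + 5)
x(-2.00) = 0.37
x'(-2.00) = 0.11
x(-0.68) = 0.05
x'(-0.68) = -0.63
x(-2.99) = 0.20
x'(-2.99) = 0.15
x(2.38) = -0.22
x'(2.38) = 0.23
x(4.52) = -0.04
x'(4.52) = 0.02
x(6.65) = -0.01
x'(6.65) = 0.01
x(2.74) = -0.15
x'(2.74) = 0.14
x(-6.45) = 0.02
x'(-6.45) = 0.01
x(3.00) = -0.12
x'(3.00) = 0.11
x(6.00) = -0.02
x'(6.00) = 0.01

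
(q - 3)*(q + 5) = q^2 + 2*q - 15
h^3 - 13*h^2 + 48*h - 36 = (h - 6)^2*(h - 1)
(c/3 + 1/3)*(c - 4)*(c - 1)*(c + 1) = c^4/3 - c^3 - 5*c^2/3 + c + 4/3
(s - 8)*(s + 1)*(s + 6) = s^3 - s^2 - 50*s - 48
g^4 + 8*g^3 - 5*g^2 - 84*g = g*(g - 3)*(g + 4)*(g + 7)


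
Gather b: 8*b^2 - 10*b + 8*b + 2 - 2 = 8*b^2 - 2*b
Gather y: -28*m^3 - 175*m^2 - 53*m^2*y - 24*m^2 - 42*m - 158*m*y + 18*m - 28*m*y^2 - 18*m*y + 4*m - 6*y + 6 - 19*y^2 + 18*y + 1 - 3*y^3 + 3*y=-28*m^3 - 199*m^2 - 20*m - 3*y^3 + y^2*(-28*m - 19) + y*(-53*m^2 - 176*m + 15) + 7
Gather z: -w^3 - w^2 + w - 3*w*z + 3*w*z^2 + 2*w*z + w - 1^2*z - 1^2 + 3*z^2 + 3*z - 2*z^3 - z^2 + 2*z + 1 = -w^3 - w^2 + 2*w - 2*z^3 + z^2*(3*w + 2) + z*(4 - w)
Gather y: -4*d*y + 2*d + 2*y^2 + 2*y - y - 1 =2*d + 2*y^2 + y*(1 - 4*d) - 1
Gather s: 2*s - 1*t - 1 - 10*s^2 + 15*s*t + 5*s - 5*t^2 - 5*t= -10*s^2 + s*(15*t + 7) - 5*t^2 - 6*t - 1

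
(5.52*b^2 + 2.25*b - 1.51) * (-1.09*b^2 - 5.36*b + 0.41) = -6.0168*b^4 - 32.0397*b^3 - 8.1509*b^2 + 9.0161*b - 0.6191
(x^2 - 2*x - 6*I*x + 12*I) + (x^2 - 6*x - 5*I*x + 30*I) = 2*x^2 - 8*x - 11*I*x + 42*I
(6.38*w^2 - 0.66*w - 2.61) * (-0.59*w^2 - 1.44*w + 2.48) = -3.7642*w^4 - 8.7978*w^3 + 18.3127*w^2 + 2.1216*w - 6.4728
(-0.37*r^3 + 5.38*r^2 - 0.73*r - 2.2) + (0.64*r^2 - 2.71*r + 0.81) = -0.37*r^3 + 6.02*r^2 - 3.44*r - 1.39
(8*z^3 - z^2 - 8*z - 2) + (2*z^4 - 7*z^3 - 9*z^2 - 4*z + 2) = 2*z^4 + z^3 - 10*z^2 - 12*z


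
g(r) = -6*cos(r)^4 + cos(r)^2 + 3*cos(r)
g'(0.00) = 0.00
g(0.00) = -2.00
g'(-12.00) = 5.22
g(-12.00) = 0.20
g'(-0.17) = -3.05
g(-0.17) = -1.73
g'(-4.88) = -3.18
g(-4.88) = 0.52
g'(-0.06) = -1.13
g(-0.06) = -1.97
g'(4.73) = 3.03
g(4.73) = 0.05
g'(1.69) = -2.78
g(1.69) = -0.34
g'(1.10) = -1.49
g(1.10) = 1.31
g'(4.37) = 3.05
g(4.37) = -0.97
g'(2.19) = -5.32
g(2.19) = -2.09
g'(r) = 24*sin(r)*cos(r)^3 - 2*sin(r)*cos(r) - 3*sin(r)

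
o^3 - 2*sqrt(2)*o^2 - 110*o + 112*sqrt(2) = (o - 8*sqrt(2))*(o - sqrt(2))*(o + 7*sqrt(2))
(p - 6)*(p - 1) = p^2 - 7*p + 6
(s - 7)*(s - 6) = s^2 - 13*s + 42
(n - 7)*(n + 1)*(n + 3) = n^3 - 3*n^2 - 25*n - 21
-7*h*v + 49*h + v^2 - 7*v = (-7*h + v)*(v - 7)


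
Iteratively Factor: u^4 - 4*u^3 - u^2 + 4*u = (u - 1)*(u^3 - 3*u^2 - 4*u) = u*(u - 1)*(u^2 - 3*u - 4) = u*(u - 1)*(u + 1)*(u - 4)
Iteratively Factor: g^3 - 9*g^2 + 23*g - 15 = (g - 3)*(g^2 - 6*g + 5) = (g - 5)*(g - 3)*(g - 1)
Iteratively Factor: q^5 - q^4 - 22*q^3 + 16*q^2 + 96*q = (q - 4)*(q^4 + 3*q^3 - 10*q^2 - 24*q) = (q - 4)*(q - 3)*(q^3 + 6*q^2 + 8*q) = (q - 4)*(q - 3)*(q + 2)*(q^2 + 4*q) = q*(q - 4)*(q - 3)*(q + 2)*(q + 4)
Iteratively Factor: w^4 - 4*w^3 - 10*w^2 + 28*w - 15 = (w - 5)*(w^3 + w^2 - 5*w + 3) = (w - 5)*(w - 1)*(w^2 + 2*w - 3) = (w - 5)*(w - 1)^2*(w + 3)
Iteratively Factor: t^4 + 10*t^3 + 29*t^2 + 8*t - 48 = (t + 3)*(t^3 + 7*t^2 + 8*t - 16) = (t + 3)*(t + 4)*(t^2 + 3*t - 4) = (t - 1)*(t + 3)*(t + 4)*(t + 4)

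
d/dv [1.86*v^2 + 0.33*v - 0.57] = 3.72*v + 0.33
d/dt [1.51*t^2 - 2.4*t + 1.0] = 3.02*t - 2.4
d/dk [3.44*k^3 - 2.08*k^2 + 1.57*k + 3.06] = 10.32*k^2 - 4.16*k + 1.57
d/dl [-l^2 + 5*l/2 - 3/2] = 5/2 - 2*l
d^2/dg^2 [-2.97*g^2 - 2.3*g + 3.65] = -5.94000000000000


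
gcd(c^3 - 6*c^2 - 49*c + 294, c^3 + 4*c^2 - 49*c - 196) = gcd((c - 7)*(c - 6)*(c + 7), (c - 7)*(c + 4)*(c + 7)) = c^2 - 49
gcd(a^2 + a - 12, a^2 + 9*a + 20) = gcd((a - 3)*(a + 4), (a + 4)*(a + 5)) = a + 4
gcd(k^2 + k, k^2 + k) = k^2 + k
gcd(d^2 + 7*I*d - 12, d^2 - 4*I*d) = 1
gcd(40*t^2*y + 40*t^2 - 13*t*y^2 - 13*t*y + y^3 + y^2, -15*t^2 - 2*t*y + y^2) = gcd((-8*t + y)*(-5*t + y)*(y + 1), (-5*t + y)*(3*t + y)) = -5*t + y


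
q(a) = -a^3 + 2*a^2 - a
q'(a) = -3*a^2 + 4*a - 1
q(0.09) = -0.07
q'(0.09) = -0.66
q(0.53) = -0.12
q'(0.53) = 0.28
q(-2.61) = 34.01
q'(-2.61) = -31.88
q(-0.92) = 3.39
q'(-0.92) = -7.22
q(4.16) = -41.54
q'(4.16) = -36.28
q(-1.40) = 8.06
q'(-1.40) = -12.48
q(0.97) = -0.00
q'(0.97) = 0.06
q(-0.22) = 0.33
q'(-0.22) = -2.03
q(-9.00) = 900.00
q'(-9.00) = -280.00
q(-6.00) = 294.00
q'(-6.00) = -133.00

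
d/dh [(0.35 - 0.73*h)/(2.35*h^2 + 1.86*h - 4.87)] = (1.7155*h^2 - 1.645*h + 2.9041)/(5.5225*h^4 + 8.742*h^3 - 19.4294*h^2 - 18.1164*h + 23.7169)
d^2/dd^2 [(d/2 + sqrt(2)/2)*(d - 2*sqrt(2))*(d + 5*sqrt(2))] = 3*d + 4*sqrt(2)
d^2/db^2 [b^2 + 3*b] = 2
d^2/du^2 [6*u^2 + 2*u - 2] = 12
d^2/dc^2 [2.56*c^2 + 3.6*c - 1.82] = 5.12000000000000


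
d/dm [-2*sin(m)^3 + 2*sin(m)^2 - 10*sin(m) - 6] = 2*(-3*sin(m)^2 + 2*sin(m) - 5)*cos(m)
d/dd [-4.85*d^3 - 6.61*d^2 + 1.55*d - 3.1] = -14.55*d^2 - 13.22*d + 1.55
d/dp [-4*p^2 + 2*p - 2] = 2 - 8*p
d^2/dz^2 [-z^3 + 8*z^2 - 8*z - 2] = 16 - 6*z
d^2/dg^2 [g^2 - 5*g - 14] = 2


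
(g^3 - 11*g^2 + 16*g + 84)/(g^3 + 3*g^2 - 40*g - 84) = (g - 7)/(g + 7)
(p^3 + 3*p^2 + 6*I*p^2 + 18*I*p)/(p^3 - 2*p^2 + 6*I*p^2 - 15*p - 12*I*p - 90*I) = p/(p - 5)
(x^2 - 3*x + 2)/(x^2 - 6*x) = (x^2 - 3*x + 2)/(x*(x - 6))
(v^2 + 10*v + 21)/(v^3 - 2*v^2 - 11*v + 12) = (v + 7)/(v^2 - 5*v + 4)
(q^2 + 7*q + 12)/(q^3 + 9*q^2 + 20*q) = (q + 3)/(q*(q + 5))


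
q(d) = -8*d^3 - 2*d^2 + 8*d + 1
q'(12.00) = -3496.00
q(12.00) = -14015.00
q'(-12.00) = -3400.00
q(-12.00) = 13441.00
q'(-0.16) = 8.03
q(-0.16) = -0.30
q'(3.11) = -236.57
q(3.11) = -234.11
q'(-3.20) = -224.96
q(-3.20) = 217.06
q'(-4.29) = -416.54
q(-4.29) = 561.50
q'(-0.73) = -1.87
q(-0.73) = -2.79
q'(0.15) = 6.86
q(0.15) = 2.13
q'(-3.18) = -221.98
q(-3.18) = 212.59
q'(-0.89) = -7.45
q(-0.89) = -2.06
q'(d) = -24*d^2 - 4*d + 8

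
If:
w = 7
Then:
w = 7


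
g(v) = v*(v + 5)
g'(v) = 2*v + 5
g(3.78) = 33.19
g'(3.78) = 12.56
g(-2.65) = -6.23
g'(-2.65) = -0.30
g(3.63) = 31.33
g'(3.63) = 12.26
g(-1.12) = -4.35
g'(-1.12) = 2.76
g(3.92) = 34.97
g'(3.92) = 12.84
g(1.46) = 9.43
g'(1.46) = 7.92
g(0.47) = 2.57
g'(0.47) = 5.94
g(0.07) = 0.35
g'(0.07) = 5.14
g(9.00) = 126.00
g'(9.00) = 23.00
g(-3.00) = -6.00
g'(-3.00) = -1.00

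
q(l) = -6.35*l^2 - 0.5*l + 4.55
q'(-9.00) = 113.80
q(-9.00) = -505.30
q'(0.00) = -0.50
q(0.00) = 4.55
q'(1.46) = -19.04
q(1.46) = -9.72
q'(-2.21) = 27.57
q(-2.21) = -25.36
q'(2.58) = -33.27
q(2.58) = -39.01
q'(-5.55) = 69.98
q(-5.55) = -188.27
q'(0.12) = -2.02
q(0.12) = 4.40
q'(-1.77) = 21.98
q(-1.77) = -14.46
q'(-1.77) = 21.98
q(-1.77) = -14.46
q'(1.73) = -22.47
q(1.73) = -15.32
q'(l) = -12.7*l - 0.5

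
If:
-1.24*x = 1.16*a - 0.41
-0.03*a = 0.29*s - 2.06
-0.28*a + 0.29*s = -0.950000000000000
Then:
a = 9.71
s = 6.10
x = -8.75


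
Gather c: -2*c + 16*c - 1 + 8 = 14*c + 7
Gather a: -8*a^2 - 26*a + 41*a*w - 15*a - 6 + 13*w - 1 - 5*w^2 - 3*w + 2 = -8*a^2 + a*(41*w - 41) - 5*w^2 + 10*w - 5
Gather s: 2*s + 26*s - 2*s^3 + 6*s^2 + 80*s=-2*s^3 + 6*s^2 + 108*s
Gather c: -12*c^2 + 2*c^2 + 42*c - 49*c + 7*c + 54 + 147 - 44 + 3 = 160 - 10*c^2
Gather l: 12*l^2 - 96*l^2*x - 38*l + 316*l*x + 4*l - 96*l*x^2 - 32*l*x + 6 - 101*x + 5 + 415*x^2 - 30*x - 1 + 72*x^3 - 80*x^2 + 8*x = l^2*(12 - 96*x) + l*(-96*x^2 + 284*x - 34) + 72*x^3 + 335*x^2 - 123*x + 10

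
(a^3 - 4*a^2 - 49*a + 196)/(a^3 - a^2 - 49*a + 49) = (a - 4)/(a - 1)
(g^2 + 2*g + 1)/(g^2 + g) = (g + 1)/g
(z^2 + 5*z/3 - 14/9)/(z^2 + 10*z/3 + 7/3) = (z - 2/3)/(z + 1)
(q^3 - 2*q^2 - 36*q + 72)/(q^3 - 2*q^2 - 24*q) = (q^2 + 4*q - 12)/(q*(q + 4))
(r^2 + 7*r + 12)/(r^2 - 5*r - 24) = (r + 4)/(r - 8)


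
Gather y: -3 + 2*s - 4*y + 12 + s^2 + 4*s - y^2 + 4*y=s^2 + 6*s - y^2 + 9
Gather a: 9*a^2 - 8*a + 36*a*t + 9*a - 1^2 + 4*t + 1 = 9*a^2 + a*(36*t + 1) + 4*t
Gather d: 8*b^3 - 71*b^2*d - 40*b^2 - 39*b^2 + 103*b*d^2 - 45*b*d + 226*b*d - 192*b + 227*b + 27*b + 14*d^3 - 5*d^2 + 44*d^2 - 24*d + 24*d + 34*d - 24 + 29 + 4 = 8*b^3 - 79*b^2 + 62*b + 14*d^3 + d^2*(103*b + 39) + d*(-71*b^2 + 181*b + 34) + 9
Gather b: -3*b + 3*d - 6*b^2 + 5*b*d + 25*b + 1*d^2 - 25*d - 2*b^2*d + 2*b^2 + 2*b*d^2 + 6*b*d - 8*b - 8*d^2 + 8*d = b^2*(-2*d - 4) + b*(2*d^2 + 11*d + 14) - 7*d^2 - 14*d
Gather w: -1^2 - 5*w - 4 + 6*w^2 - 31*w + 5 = 6*w^2 - 36*w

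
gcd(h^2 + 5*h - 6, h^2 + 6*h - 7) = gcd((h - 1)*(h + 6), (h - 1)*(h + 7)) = h - 1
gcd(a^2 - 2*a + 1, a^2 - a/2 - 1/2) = a - 1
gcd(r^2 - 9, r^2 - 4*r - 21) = r + 3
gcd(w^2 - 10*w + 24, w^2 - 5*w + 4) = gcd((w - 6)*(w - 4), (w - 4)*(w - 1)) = w - 4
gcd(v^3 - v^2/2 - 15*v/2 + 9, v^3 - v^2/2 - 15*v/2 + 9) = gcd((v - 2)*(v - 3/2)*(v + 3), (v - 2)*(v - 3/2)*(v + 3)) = v^3 - v^2/2 - 15*v/2 + 9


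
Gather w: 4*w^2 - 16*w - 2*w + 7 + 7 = 4*w^2 - 18*w + 14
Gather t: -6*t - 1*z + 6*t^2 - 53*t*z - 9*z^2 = 6*t^2 + t*(-53*z - 6) - 9*z^2 - z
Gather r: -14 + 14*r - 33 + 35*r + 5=49*r - 42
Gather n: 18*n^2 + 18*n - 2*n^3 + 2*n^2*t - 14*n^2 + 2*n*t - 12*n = -2*n^3 + n^2*(2*t + 4) + n*(2*t + 6)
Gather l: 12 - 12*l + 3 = 15 - 12*l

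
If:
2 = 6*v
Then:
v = 1/3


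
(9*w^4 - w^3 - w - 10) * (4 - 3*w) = -27*w^5 + 39*w^4 - 4*w^3 + 3*w^2 + 26*w - 40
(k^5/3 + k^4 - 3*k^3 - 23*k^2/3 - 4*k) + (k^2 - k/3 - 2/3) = k^5/3 + k^4 - 3*k^3 - 20*k^2/3 - 13*k/3 - 2/3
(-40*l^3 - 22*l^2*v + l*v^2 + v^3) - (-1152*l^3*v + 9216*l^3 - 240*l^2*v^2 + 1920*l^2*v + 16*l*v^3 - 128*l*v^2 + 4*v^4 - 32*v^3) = 1152*l^3*v - 9256*l^3 + 240*l^2*v^2 - 1942*l^2*v - 16*l*v^3 + 129*l*v^2 - 4*v^4 + 33*v^3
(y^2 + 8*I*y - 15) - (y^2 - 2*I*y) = 10*I*y - 15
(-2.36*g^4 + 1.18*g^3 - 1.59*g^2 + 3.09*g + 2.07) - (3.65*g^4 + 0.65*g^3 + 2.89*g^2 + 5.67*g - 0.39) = -6.01*g^4 + 0.53*g^3 - 4.48*g^2 - 2.58*g + 2.46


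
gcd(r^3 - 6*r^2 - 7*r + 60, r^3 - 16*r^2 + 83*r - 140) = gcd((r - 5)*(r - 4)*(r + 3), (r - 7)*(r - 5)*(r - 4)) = r^2 - 9*r + 20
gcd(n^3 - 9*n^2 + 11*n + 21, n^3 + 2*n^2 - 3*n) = 1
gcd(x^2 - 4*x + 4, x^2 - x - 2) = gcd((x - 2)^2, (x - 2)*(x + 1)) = x - 2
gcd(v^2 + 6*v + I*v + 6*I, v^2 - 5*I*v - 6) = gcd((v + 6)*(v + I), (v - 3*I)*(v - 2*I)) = 1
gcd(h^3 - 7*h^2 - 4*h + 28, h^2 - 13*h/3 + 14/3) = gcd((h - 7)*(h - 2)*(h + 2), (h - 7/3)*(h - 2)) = h - 2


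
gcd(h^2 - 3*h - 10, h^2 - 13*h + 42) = 1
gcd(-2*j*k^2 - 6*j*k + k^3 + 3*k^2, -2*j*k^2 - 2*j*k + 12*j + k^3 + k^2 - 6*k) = 2*j*k + 6*j - k^2 - 3*k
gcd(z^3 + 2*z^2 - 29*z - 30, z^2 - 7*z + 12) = 1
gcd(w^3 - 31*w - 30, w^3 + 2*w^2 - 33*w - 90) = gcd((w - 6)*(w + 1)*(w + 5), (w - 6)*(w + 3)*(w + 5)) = w^2 - w - 30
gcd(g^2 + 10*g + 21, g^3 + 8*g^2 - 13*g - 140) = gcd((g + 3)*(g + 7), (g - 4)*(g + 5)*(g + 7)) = g + 7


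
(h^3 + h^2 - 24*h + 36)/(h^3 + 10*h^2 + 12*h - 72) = (h - 3)/(h + 6)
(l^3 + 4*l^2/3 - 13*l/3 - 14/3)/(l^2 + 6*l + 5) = (3*l^2 + l - 14)/(3*(l + 5))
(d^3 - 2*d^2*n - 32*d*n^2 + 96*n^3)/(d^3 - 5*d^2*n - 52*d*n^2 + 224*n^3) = (d^2 + 2*d*n - 24*n^2)/(d^2 - d*n - 56*n^2)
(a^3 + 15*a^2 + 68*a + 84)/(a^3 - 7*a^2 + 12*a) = (a^3 + 15*a^2 + 68*a + 84)/(a*(a^2 - 7*a + 12))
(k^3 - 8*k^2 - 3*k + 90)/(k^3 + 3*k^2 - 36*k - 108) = (k - 5)/(k + 6)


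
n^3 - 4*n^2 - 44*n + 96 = (n - 8)*(n - 2)*(n + 6)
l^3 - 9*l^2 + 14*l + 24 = (l - 6)*(l - 4)*(l + 1)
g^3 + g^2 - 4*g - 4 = (g - 2)*(g + 1)*(g + 2)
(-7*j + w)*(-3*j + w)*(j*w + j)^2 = 21*j^4*w^2 + 42*j^4*w + 21*j^4 - 10*j^3*w^3 - 20*j^3*w^2 - 10*j^3*w + j^2*w^4 + 2*j^2*w^3 + j^2*w^2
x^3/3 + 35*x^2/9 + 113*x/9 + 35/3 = (x/3 + 1)*(x + 5/3)*(x + 7)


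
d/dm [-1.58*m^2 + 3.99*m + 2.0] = 3.99 - 3.16*m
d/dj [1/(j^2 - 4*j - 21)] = 2*(2 - j)/(-j^2 + 4*j + 21)^2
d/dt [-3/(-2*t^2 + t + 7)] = 3*(1 - 4*t)/(-2*t^2 + t + 7)^2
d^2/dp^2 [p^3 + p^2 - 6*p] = 6*p + 2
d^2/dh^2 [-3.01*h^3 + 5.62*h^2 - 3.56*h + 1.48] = 11.24 - 18.06*h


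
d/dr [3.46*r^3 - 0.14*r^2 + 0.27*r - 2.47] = 10.38*r^2 - 0.28*r + 0.27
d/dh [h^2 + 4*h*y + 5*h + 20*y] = 2*h + 4*y + 5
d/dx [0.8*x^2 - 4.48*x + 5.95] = 1.6*x - 4.48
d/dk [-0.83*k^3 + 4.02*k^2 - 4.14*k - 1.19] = -2.49*k^2 + 8.04*k - 4.14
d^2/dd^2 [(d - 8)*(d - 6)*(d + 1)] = 6*d - 26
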